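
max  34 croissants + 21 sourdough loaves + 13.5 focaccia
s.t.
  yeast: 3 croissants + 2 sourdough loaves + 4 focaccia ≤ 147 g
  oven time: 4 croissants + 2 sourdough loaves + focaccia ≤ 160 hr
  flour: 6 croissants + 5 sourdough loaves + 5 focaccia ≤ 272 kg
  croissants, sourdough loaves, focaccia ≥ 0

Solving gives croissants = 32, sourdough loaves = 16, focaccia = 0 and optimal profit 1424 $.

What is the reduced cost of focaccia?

-2

Check each constraint at x*: yeast 128/147 (slack 19); oven time 160/160 (tight); flour 272/272 (tight).
Since yeast is not tight, its dual is 0.
From A_Bᵀ y = c: 4·y_oven time + 6·y_flour = 34; 2·y_oven time + 5·y_flour = 21.
Solving: y_oven time = 5.5, y_flour = 2.
Reduced cost of focaccia: c₃ − yᵀa₃ = 13.5 − (5.5·1 + 2·5) = 13.5 − 15.5 = -2.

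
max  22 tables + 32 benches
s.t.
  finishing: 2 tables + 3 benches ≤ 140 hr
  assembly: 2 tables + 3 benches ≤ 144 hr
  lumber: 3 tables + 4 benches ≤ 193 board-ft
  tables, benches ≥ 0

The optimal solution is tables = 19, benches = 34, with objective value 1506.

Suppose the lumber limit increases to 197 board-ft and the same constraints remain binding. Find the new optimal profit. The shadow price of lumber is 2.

1514

Δb = 4, so new z* = 1506 + (2)·(4) = 1506 + 8 = 1514.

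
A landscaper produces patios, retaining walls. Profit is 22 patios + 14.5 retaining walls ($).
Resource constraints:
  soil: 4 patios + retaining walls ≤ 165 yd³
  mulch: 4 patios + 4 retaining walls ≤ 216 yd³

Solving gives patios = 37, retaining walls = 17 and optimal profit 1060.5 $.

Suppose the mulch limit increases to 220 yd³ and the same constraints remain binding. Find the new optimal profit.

Both soil and mulch are binding at x*.
From A_Bᵀ y = c: 4·y_soil + 4·y_mulch = 22; 1·y_soil + 4·y_mulch = 14.5.
Solving: y_soil = 2.5, y_mulch = 3.
Δz = y_mulch·Δb = 3 × (4) = 12, so new z* = 1060.5 + 12 = 1072.5.

1072.5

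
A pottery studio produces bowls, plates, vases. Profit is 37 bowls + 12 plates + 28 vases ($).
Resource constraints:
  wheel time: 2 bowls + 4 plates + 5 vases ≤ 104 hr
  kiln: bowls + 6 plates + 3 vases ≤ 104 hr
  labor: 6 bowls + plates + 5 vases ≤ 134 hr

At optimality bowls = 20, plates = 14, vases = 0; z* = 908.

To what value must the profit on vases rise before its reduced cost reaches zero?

33

Check each constraint at x*: wheel time 96/104 (slack 8); kiln 104/104 (tight); labor 134/134 (tight).
Since wheel time is not tight, its dual is 0.
From A_Bᵀ y = c: 1·y_kiln + 6·y_labor = 37; 6·y_kiln + 1·y_labor = 12.
Solving: y_kiln = 1, y_labor = 6.
vases enters the basis when its profit ≥ yᵀa₃ = 1·3 + 6·5 = 33.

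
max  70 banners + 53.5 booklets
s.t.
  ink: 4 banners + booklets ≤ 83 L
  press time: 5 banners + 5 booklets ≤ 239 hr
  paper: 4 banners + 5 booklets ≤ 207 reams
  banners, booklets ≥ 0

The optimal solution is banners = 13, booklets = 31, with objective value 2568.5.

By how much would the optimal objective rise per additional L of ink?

8.5

At the optimum: ink uses 83 of 83 (binding); press time uses 220 of 239 (slack = 19); paper uses 207 of 207 (binding).
By complementary slackness, y = 0 for the non-binding constraint.
The binding rows give the dual system: 4·y_ink + 4·y_paper = 70 and 1·y_ink + 5·y_paper = 53.5.
Solving: y_ink = 8.5, y_paper = 9.
Shadow price of ink = 8.5.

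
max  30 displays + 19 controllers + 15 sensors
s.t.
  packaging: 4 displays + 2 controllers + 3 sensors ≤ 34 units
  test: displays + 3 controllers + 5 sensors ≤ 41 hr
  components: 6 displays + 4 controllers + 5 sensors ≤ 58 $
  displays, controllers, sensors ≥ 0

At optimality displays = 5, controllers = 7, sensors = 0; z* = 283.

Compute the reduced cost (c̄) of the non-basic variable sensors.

Check each constraint at x*: packaging 34/34 (tight); test 26/41 (slack 15); components 58/58 (tight).
Since test is not tight, its dual is 0.
From A_Bᵀ y = c: 4·y_packaging + 6·y_components = 30; 2·y_packaging + 4·y_components = 19.
Solving: y_packaging = 1.5, y_components = 4.
Reduced cost of sensors: c₃ − yᵀa₃ = 15 − (1.5·3 + 4·5) = 15 − 24.5 = -9.5.

-9.5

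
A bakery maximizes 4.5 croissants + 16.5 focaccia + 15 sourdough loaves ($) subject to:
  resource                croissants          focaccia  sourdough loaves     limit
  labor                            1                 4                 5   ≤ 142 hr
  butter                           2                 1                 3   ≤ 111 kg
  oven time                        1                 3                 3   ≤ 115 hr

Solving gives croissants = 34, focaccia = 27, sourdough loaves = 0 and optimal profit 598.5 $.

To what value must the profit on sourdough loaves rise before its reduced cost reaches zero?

Check each constraint at x*: labor 142/142 (tight); butter 95/111 (slack 16); oven time 115/115 (tight).
By complementary slackness, y = 0 for the non-binding constraint.
The binding rows give the dual system: 1·y_labor + 1·y_oven time = 4.5 and 4·y_labor + 3·y_oven time = 16.5.
This yields shadow prices y_labor = 3, y_oven time = 1.5.
sourdough loaves enters the basis when its profit ≥ yᵀa₃ = 3·5 + 1.5·3 = 19.5.

19.5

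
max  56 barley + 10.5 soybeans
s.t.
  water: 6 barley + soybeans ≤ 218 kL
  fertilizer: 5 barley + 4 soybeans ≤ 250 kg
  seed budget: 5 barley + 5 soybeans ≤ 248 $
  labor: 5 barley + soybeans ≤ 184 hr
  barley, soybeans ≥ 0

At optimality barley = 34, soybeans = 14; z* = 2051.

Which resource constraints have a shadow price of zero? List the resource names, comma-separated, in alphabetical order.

water: 218/218 (binding)
fertilizer: 226/250 (slack 24)
seed budget: 240/248 (slack 8)
labor: 184/184 (binding)
By complementary slackness, a constraint with positive slack has shadow price 0 → fertilizer, seed budget.

fertilizer, seed budget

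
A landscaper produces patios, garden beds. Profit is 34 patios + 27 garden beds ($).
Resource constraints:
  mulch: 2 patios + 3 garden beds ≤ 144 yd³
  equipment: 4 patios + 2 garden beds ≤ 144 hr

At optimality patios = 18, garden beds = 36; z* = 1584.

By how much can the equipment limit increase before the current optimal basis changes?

144

Binding constraints: mulch, equipment. The basis is B = [[2,3],[4,2]] with det -8.
Per unit increase in equipment, x* moves by d = (0.375, -0.25).
The basis stays optimal until garden beds reaches 0; allowable increase = 144 hr.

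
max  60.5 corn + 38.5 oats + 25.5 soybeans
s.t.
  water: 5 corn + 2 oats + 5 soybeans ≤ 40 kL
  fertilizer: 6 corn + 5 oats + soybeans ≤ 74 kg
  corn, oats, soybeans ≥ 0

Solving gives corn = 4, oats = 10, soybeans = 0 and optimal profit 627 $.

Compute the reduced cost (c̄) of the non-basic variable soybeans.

-7.5

Both water and fertilizer are binding at x*.
From A_Bᵀ y = c: 5·y_water + 6·y_fertilizer = 60.5; 2·y_water + 5·y_fertilizer = 38.5.
→ y_water = 5.5 and y_fertilizer = 5.5.
Reduced cost of soybeans: c₃ − yᵀa₃ = 25.5 − (5.5·5 + 5.5·1) = 25.5 − 33 = -7.5.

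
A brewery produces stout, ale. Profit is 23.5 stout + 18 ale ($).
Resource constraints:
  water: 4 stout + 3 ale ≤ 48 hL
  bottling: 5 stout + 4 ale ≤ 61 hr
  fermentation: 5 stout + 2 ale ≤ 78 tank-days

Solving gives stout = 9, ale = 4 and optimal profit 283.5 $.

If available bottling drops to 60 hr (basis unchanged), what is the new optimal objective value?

At the optimum: water uses 48 of 48 (binding); bottling uses 61 of 61 (binding); fermentation uses 53 of 78 (slack = 25).
By complementary slackness, y = 0 for the non-binding constraint.
Dual feasibility on the basic columns requires 4·y_water + 5·y_bottling = 23.5, 3·y_water + 4·y_bottling = 18.
This yields shadow prices y_water = 4, y_bottling = 1.5.
Δz = y_bottling·Δb = 1.5 × (-1) = -1.5, so new z* = 283.5 − 1.5 = 282.

282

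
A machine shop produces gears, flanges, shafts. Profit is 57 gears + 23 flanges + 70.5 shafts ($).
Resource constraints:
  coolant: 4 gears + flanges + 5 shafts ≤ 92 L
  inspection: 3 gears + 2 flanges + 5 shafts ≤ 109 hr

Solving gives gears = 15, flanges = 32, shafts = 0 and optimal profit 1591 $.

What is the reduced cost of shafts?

-9.5

Check each constraint at x*: coolant 92/92 (tight); inspection 109/109 (tight).
Dual feasibility on the basic columns requires 4·y_coolant + 3·y_inspection = 57, 1·y_coolant + 2·y_inspection = 23.
This yields shadow prices y_coolant = 9, y_inspection = 7.
Reduced cost of shafts: c₃ − yᵀa₃ = 70.5 − (9·5 + 7·5) = 70.5 − 80 = -9.5.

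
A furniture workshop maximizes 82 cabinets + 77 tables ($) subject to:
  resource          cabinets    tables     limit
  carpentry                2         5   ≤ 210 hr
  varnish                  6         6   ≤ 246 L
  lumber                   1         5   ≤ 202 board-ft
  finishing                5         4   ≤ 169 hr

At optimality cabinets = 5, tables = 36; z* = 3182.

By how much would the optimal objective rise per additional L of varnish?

9.5

Binding: varnish and finishing. Non-binding: carpentry (20 unused), lumber (17 unused).
Since carpentry, lumber are not tight, their duals are 0.
The binding rows give the dual system: 6·y_varnish + 5·y_finishing = 82 and 6·y_varnish + 4·y_finishing = 77.
This yields shadow prices y_varnish = 9.5, y_finishing = 5.
Shadow price of varnish = 9.5.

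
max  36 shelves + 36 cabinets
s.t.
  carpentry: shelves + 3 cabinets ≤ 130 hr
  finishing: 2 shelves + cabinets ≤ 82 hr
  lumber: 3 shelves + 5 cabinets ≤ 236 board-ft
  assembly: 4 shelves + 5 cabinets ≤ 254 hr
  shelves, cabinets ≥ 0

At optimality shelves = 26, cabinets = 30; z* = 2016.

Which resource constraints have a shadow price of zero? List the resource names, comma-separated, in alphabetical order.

carpentry: 116/130 (slack 14)
finishing: 82/82 (binding)
lumber: 228/236 (slack 8)
assembly: 254/254 (binding)
By complementary slackness, a constraint with positive slack has shadow price 0 → carpentry, lumber.

carpentry, lumber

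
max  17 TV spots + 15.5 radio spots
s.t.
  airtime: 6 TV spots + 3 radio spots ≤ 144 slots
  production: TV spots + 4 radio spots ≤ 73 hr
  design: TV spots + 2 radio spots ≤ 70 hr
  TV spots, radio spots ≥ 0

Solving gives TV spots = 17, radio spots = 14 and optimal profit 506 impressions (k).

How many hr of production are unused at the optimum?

production used = 1·17 + 4·14 = 73; slack = 73 − 73 = 0.

0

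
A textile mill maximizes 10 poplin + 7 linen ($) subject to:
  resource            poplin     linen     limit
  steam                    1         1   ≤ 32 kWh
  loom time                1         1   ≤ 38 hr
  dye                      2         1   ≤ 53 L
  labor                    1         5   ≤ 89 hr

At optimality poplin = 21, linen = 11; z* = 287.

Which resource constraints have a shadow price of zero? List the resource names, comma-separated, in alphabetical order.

steam: 32/32 (binding)
loom time: 32/38 (slack 6)
dye: 53/53 (binding)
labor: 76/89 (slack 13)
By complementary slackness, a constraint with positive slack has shadow price 0 → labor, loom time.

labor, loom time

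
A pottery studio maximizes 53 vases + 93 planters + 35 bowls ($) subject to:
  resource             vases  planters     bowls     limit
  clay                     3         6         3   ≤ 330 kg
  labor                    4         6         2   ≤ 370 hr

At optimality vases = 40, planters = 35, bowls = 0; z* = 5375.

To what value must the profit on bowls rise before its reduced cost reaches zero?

Both clay and labor are binding at x*.
From A_Bᵀ y = c: 3·y_clay + 4·y_labor = 53; 6·y_clay + 6·y_labor = 93.
Solving: y_clay = 9, y_labor = 6.5.
bowls enters the basis when its profit ≥ yᵀa₃ = 9·3 + 6.5·2 = 40.

40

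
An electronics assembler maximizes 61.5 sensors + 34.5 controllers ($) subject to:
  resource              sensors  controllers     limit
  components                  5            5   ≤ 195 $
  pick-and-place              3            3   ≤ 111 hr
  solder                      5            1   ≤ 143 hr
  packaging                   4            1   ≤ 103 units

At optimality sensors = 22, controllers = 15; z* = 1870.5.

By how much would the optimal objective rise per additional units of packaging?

9

Check each constraint at x*: components 185/195 (slack 10); pick-and-place 111/111 (tight); solder 125/143 (slack 18); packaging 103/103 (tight).
Slack constraints have shadow price 0 (complementary slackness).
Dual feasibility on the basic columns requires 3·y_pick-and-place + 4·y_packaging = 61.5, 3·y_pick-and-place + 1·y_packaging = 34.5.
→ y_pick-and-place = 8.5 and y_packaging = 9.
Shadow price of packaging = 9.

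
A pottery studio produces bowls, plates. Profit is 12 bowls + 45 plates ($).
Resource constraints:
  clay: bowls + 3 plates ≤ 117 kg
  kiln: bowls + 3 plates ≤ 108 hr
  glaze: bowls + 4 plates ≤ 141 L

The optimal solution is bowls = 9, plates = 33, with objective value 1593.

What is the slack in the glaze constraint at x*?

0

glaze used = 1·9 + 4·33 = 141; slack = 141 − 141 = 0.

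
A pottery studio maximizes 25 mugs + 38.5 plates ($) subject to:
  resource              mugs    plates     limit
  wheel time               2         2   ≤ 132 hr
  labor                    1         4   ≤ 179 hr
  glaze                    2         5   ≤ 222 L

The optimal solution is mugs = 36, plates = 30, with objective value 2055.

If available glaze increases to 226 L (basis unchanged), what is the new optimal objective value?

Binding: wheel time and glaze. Non-binding: labor (23 unused).
By complementary slackness, y = 0 for the non-binding constraint.
The binding rows give the dual system: 2·y_wheel time + 2·y_glaze = 25 and 2·y_wheel time + 5·y_glaze = 38.5.
This yields shadow prices y_wheel time = 8, y_glaze = 4.5.
Δz = y_glaze·Δb = 4.5 × (4) = 18, so new z* = 2055 + 18 = 2073.

2073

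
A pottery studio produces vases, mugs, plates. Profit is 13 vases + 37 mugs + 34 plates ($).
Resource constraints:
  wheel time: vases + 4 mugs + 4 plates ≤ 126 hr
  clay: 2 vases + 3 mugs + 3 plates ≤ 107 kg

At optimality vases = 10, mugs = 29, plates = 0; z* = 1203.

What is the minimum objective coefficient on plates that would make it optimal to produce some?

Check each constraint at x*: wheel time 126/126 (tight); clay 107/107 (tight).
Dual feasibility on the basic columns requires 1·y_wheel time + 2·y_clay = 13, 4·y_wheel time + 3·y_clay = 37.
This yields shadow prices y_wheel time = 7, y_clay = 3.
plates enters the basis when its profit ≥ yᵀa₃ = 7·4 + 3·3 = 37.

37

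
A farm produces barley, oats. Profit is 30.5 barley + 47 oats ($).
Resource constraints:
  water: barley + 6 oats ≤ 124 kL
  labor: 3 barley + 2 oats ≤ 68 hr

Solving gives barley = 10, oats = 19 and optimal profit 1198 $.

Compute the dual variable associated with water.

Both water and labor are binding at x*.
The binding rows give the dual system: 1·y_water + 3·y_labor = 30.5 and 6·y_water + 2·y_labor = 47.
→ y_water = 5 and y_labor = 8.5.
Shadow price of water = 5.

5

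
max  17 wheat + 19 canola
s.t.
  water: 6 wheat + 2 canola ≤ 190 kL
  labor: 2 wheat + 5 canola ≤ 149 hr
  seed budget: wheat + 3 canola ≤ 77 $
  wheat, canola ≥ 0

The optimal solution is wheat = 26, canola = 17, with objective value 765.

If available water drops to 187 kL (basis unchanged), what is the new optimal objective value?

At the optimum: water uses 190 of 190 (binding); labor uses 137 of 149 (slack = 12); seed budget uses 77 of 77 (binding).
By complementary slackness, y = 0 for the non-binding constraint.
Dual feasibility on the basic columns requires 6·y_water + 1·y_seed budget = 17, 2·y_water + 3·y_seed budget = 19.
Solving: y_water = 2, y_seed budget = 5.
Δz = y_water·Δb = 2 × (-3) = -6, so new z* = 765 − 6 = 759.

759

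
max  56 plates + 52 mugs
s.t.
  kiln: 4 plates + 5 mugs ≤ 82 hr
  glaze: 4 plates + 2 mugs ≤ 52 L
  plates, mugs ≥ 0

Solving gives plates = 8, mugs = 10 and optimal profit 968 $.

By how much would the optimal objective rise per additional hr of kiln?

8

Both kiln and glaze are binding at x*.
From A_Bᵀ y = c: 4·y_kiln + 4·y_glaze = 56; 5·y_kiln + 2·y_glaze = 52.
This yields shadow prices y_kiln = 8, y_glaze = 6.
Shadow price of kiln = 8.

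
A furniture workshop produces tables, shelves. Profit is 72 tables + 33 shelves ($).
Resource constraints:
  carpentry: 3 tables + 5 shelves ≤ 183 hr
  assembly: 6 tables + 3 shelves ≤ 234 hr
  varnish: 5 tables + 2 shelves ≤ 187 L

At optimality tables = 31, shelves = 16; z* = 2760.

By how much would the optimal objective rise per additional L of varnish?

6

At the optimum: carpentry uses 173 of 183 (slack = 10); assembly uses 234 of 234 (binding); varnish uses 187 of 187 (binding).
By complementary slackness, y = 0 for the non-binding constraint.
Dual feasibility on the basic columns requires 6·y_assembly + 5·y_varnish = 72, 3·y_assembly + 2·y_varnish = 33.
Solving: y_assembly = 7, y_varnish = 6.
Shadow price of varnish = 6.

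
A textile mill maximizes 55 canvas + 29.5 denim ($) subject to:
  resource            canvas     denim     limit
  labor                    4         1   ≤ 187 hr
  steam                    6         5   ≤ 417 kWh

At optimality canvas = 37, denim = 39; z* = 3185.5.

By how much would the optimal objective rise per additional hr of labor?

At the optimum: labor uses 187 of 187 (binding); steam uses 417 of 417 (binding).
The binding rows give the dual system: 4·y_labor + 6·y_steam = 55 and 1·y_labor + 5·y_steam = 29.5.
→ y_labor = 7 and y_steam = 4.5.
Shadow price of labor = 7.

7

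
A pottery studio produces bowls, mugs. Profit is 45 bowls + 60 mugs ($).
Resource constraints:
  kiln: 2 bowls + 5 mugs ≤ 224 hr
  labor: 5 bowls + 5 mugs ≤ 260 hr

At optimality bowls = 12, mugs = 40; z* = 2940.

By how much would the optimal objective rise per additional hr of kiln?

Check each constraint at x*: kiln 224/224 (tight); labor 260/260 (tight).
Dual feasibility on the basic columns requires 2·y_kiln + 5·y_labor = 45, 5·y_kiln + 5·y_labor = 60.
This yields shadow prices y_kiln = 5, y_labor = 7.
Shadow price of kiln = 5.

5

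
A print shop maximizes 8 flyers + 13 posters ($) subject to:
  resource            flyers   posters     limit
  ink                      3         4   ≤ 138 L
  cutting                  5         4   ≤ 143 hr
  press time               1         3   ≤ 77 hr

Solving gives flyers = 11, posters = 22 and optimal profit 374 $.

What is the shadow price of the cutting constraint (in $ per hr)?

1

At the optimum: ink uses 121 of 138 (slack = 17); cutting uses 143 of 143 (binding); press time uses 77 of 77 (binding).
Since ink is not tight, its dual is 0.
Dual feasibility on the basic columns requires 5·y_cutting + 1·y_press time = 8, 4·y_cutting + 3·y_press time = 13.
This yields shadow prices y_cutting = 1, y_press time = 3.
Shadow price of cutting = 1.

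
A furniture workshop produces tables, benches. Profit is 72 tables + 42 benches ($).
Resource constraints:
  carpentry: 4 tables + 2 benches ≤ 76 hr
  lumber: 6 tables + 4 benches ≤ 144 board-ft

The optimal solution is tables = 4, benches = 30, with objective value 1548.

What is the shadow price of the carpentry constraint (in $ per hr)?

9

At the optimum: carpentry uses 76 of 76 (binding); lumber uses 144 of 144 (binding).
The binding rows give the dual system: 4·y_carpentry + 6·y_lumber = 72 and 2·y_carpentry + 4·y_lumber = 42.
→ y_carpentry = 9 and y_lumber = 6.
Shadow price of carpentry = 9.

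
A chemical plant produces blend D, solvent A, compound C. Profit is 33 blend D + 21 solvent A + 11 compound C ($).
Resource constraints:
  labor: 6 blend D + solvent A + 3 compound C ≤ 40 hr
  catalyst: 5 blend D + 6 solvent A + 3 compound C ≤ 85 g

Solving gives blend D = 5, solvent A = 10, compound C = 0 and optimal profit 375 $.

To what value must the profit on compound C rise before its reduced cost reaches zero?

18

At the optimum: labor uses 40 of 40 (binding); catalyst uses 85 of 85 (binding).
Dual feasibility on the basic columns requires 6·y_labor + 5·y_catalyst = 33, 1·y_labor + 6·y_catalyst = 21.
Solving: y_labor = 3, y_catalyst = 3.
compound C enters the basis when its profit ≥ yᵀa₃ = 3·3 + 3·3 = 18.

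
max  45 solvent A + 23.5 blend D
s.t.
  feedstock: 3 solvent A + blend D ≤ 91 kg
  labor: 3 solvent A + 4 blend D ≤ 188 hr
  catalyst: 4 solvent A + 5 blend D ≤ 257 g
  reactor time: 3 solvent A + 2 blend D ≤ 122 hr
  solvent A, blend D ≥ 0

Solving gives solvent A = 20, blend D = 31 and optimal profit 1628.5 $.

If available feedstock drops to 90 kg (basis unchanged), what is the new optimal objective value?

Binding: feedstock and reactor time. Non-binding: labor (4 unused), catalyst (22 unused).
By complementary slackness, y = 0 for the non-binding constraints.
Dual feasibility on the basic columns requires 3·y_feedstock + 3·y_reactor time = 45, 1·y_feedstock + 2·y_reactor time = 23.5.
This yields shadow prices y_feedstock = 6.5, y_reactor time = 8.5.
Δz = y_feedstock·Δb = 6.5 × (-1) = -6.5, so new z* = 1628.5 − 6.5 = 1622.

1622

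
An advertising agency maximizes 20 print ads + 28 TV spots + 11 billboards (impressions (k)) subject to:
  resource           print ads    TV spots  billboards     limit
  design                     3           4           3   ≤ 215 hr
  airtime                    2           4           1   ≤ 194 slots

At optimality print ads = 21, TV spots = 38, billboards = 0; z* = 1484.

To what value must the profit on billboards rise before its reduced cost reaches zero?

At the optimum: design uses 215 of 215 (binding); airtime uses 194 of 194 (binding).
Dual feasibility on the basic columns requires 3·y_design + 2·y_airtime = 20, 4·y_design + 4·y_airtime = 28.
Solving: y_design = 6, y_airtime = 1.
billboards enters the basis when its profit ≥ yᵀa₃ = 6·3 + 1·1 = 19.

19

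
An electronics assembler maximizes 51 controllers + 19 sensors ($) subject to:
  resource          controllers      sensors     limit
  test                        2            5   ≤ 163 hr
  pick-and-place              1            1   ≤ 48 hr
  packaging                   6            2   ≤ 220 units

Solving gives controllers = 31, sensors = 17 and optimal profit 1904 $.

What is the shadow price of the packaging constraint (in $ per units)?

8

Binding: pick-and-place and packaging. Non-binding: test (16 unused).
By complementary slackness, y = 0 for the non-binding constraint.
Dual feasibility on the basic columns requires 1·y_pick-and-place + 6·y_packaging = 51, 1·y_pick-and-place + 2·y_packaging = 19.
This yields shadow prices y_pick-and-place = 3, y_packaging = 8.
Shadow price of packaging = 8.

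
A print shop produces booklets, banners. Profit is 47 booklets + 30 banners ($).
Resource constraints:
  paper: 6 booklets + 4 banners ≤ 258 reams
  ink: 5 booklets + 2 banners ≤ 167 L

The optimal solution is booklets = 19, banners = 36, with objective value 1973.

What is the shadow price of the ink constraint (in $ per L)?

1

Check each constraint at x*: paper 258/258 (tight); ink 167/167 (tight).
From A_Bᵀ y = c: 6·y_paper + 5·y_ink = 47; 4·y_paper + 2·y_ink = 30.
→ y_paper = 7 and y_ink = 1.
Shadow price of ink = 1.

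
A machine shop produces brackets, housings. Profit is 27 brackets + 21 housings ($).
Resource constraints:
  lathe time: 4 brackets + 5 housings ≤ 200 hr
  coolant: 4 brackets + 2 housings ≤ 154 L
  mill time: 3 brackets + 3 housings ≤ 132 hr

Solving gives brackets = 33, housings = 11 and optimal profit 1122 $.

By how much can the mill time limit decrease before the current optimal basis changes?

Binding constraints: coolant, mill time. The basis is B = [[4,2],[3,3]] with det 6.
Per unit decrease in mill time, x* moves by d = (0.3333, -0.6667).
The basis stays optimal until housings reaches 0; allowable decrease = 16.5 hr.

16.5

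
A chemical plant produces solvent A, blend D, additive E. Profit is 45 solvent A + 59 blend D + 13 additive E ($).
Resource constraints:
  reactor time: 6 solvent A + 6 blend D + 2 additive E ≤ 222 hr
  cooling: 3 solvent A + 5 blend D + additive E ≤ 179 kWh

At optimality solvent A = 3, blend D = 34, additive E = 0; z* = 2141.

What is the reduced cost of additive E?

-2

At the optimum: reactor time uses 222 of 222 (binding); cooling uses 179 of 179 (binding).
From A_Bᵀ y = c: 6·y_reactor time + 3·y_cooling = 45; 6·y_reactor time + 5·y_cooling = 59.
This yields shadow prices y_reactor time = 4, y_cooling = 7.
Reduced cost of additive E: c₃ − yᵀa₃ = 13 − (4·2 + 7·1) = 13 − 15 = -2.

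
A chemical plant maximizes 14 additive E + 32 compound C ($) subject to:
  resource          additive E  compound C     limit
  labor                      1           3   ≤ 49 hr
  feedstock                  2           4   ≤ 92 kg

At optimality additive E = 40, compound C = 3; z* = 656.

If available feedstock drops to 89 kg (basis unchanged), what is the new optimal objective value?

641

Both labor and feedstock are binding at x*.
From A_Bᵀ y = c: 1·y_labor + 2·y_feedstock = 14; 3·y_labor + 4·y_feedstock = 32.
→ y_labor = 4 and y_feedstock = 5.
Δz = y_feedstock·Δb = 5 × (-3) = -15, so new z* = 656 − 15 = 641.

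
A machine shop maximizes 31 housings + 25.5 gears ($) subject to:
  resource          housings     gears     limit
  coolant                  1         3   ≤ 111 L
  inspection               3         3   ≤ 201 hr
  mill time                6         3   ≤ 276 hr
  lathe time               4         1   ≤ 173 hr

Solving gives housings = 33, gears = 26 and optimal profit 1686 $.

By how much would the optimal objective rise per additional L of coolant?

4

Binding: coolant and mill time. Non-binding: inspection (24 unused), lathe time (15 unused).
Slack constraints have shadow price 0 (complementary slackness).
The binding rows give the dual system: 1·y_coolant + 6·y_mill time = 31 and 3·y_coolant + 3·y_mill time = 25.5.
This yields shadow prices y_coolant = 4, y_mill time = 4.5.
Shadow price of coolant = 4.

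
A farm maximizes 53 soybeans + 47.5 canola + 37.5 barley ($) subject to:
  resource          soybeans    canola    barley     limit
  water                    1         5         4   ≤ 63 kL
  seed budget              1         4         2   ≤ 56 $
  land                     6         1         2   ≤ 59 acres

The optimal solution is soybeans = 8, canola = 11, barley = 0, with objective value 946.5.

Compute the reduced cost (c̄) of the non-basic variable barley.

-9.5

Check each constraint at x*: water 63/63 (tight); seed budget 52/56 (slack 4); land 59/59 (tight).
By complementary slackness, y = 0 for the non-binding constraint.
From A_Bᵀ y = c: 1·y_water + 6·y_land = 53; 5·y_water + 1·y_land = 47.5.
→ y_water = 8 and y_land = 7.5.
Reduced cost of barley: c₃ − yᵀa₃ = 37.5 − (8·4 + 7.5·2) = 37.5 − 47 = -9.5.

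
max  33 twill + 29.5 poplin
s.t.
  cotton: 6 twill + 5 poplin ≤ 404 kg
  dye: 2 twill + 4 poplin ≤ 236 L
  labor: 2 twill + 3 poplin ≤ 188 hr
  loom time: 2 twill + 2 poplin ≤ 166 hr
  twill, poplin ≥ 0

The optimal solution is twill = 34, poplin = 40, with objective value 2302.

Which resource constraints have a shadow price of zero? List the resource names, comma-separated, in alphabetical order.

dye, loom time

cotton: 404/404 (binding)
dye: 228/236 (slack 8)
labor: 188/188 (binding)
loom time: 148/166 (slack 18)
By complementary slackness, a constraint with positive slack has shadow price 0 → dye, loom time.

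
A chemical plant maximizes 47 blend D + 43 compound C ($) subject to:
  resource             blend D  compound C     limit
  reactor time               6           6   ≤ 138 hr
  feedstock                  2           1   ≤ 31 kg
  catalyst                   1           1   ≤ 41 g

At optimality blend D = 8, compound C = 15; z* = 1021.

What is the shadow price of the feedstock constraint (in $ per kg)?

4

Check each constraint at x*: reactor time 138/138 (tight); feedstock 31/31 (tight); catalyst 23/41 (slack 18).
Slack constraints have shadow price 0 (complementary slackness).
From A_Bᵀ y = c: 6·y_reactor time + 2·y_feedstock = 47; 6·y_reactor time + 1·y_feedstock = 43.
→ y_reactor time = 6.5 and y_feedstock = 4.
Shadow price of feedstock = 4.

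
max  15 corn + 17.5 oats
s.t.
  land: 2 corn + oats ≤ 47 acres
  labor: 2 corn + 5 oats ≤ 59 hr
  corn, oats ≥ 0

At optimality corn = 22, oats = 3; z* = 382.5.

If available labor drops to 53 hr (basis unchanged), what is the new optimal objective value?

At the optimum: land uses 47 of 47 (binding); labor uses 59 of 59 (binding).
Dual feasibility on the basic columns requires 2·y_land + 2·y_labor = 15, 1·y_land + 5·y_labor = 17.5.
→ y_land = 5 and y_labor = 2.5.
Δz = y_labor·Δb = 2.5 × (-6) = -15, so new z* = 382.5 − 15 = 367.5.

367.5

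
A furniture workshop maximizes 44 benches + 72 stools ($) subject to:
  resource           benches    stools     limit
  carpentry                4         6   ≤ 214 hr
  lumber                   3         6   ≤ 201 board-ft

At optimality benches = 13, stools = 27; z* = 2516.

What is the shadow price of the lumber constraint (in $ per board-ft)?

Check each constraint at x*: carpentry 214/214 (tight); lumber 201/201 (tight).
Dual feasibility on the basic columns requires 4·y_carpentry + 3·y_lumber = 44, 6·y_carpentry + 6·y_lumber = 72.
This yields shadow prices y_carpentry = 8, y_lumber = 4.
Shadow price of lumber = 4.

4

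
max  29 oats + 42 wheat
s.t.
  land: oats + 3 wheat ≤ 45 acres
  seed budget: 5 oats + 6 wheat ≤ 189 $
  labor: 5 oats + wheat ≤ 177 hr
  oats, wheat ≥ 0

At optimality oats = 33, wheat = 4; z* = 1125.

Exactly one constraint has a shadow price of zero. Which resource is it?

labor

land: 45/45 (binding)
seed budget: 189/189 (binding)
labor: 169/177 (slack 8)
By complementary slackness, a constraint with positive slack has shadow price 0 → labor.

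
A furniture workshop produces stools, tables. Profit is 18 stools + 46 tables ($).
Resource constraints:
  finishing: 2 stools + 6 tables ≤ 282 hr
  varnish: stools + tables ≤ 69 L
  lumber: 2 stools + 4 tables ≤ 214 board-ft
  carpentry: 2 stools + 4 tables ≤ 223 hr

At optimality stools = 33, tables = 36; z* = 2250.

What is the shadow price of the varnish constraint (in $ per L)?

Check each constraint at x*: finishing 282/282 (tight); varnish 69/69 (tight); lumber 210/214 (slack 4); carpentry 210/223 (slack 13).
Slack constraints have shadow price 0 (complementary slackness).
The binding rows give the dual system: 2·y_finishing + 1·y_varnish = 18 and 6·y_finishing + 1·y_varnish = 46.
This yields shadow prices y_finishing = 7, y_varnish = 4.
Shadow price of varnish = 4.

4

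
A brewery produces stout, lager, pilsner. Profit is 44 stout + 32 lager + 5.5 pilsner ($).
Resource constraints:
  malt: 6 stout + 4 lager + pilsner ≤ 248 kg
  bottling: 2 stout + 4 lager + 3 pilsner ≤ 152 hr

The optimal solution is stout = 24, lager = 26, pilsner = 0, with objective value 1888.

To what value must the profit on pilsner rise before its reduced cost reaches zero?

Check each constraint at x*: malt 248/248 (tight); bottling 152/152 (tight).
From A_Bᵀ y = c: 6·y_malt + 2·y_bottling = 44; 4·y_malt + 4·y_bottling = 32.
→ y_malt = 7 and y_bottling = 1.
pilsner enters the basis when its profit ≥ yᵀa₃ = 7·1 + 1·3 = 10.

10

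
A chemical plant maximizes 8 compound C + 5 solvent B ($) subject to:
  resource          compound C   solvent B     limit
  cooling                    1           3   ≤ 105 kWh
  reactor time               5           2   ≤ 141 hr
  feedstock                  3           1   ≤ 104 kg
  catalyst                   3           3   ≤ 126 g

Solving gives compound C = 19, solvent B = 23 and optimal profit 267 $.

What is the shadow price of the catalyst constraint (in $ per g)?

1

At the optimum: cooling uses 88 of 105 (slack = 17); reactor time uses 141 of 141 (binding); feedstock uses 80 of 104 (slack = 24); catalyst uses 126 of 126 (binding).
Since cooling, feedstock are not tight, their duals are 0.
From A_Bᵀ y = c: 5·y_reactor time + 3·y_catalyst = 8; 2·y_reactor time + 3·y_catalyst = 5.
This yields shadow prices y_reactor time = 1, y_catalyst = 1.
Shadow price of catalyst = 1.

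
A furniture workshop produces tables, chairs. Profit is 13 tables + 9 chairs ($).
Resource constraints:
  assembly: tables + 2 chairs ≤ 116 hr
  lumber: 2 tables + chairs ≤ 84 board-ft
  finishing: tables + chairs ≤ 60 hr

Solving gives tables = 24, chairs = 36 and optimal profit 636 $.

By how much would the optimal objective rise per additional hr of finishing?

5

At the optimum: assembly uses 96 of 116 (slack = 20); lumber uses 84 of 84 (binding); finishing uses 60 of 60 (binding).
Since assembly is not tight, its dual is 0.
Dual feasibility on the basic columns requires 2·y_lumber + 1·y_finishing = 13, 1·y_lumber + 1·y_finishing = 9.
This yields shadow prices y_lumber = 4, y_finishing = 5.
Shadow price of finishing = 5.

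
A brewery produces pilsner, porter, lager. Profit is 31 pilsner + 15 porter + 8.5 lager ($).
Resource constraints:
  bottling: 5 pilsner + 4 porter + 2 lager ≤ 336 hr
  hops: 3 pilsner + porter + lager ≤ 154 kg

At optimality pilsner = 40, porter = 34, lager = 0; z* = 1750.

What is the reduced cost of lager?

At the optimum: bottling uses 336 of 336 (binding); hops uses 154 of 154 (binding).
From A_Bᵀ y = c: 5·y_bottling + 3·y_hops = 31; 4·y_bottling + 1·y_hops = 15.
→ y_bottling = 2 and y_hops = 7.
Reduced cost of lager: c₃ − yᵀa₃ = 8.5 − (2·2 + 7·1) = 8.5 − 11 = -2.5.

-2.5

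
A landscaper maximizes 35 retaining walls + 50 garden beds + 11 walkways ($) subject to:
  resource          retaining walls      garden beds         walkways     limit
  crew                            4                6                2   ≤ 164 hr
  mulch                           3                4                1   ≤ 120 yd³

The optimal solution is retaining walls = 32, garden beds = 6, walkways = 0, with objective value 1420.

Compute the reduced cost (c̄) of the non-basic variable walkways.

-4

At the optimum: crew uses 164 of 164 (binding); mulch uses 120 of 120 (binding).
Dual feasibility on the basic columns requires 4·y_crew + 3·y_mulch = 35, 6·y_crew + 4·y_mulch = 50.
Solving: y_crew = 5, y_mulch = 5.
Reduced cost of walkways: c₃ − yᵀa₃ = 11 − (5·2 + 5·1) = 11 − 15 = -4.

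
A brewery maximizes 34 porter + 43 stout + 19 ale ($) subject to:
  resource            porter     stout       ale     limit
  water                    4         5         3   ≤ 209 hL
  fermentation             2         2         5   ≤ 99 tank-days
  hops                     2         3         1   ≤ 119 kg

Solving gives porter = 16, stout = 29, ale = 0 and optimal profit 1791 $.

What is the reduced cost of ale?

-6

At the optimum: water uses 209 of 209 (binding); fermentation uses 90 of 99 (slack = 9); hops uses 119 of 119 (binding).
Slack constraints have shadow price 0 (complementary slackness).
From A_Bᵀ y = c: 4·y_water + 2·y_hops = 34; 5·y_water + 3·y_hops = 43.
This yields shadow prices y_water = 8, y_hops = 1.
Reduced cost of ale: c₃ − yᵀa₃ = 19 − (8·3 + 1·1) = 19 − 25 = -6.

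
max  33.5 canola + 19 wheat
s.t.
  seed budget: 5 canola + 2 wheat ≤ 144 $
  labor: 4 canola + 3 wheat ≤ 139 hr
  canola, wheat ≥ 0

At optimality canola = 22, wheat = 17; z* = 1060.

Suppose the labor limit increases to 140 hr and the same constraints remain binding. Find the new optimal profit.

1064

Both seed budget and labor are binding at x*.
Dual feasibility on the basic columns requires 5·y_seed budget + 4·y_labor = 33.5, 2·y_seed budget + 3·y_labor = 19.
This yields shadow prices y_seed budget = 3.5, y_labor = 4.
Δz = y_labor·Δb = 4 × (1) = 4, so new z* = 1060 + 4 = 1064.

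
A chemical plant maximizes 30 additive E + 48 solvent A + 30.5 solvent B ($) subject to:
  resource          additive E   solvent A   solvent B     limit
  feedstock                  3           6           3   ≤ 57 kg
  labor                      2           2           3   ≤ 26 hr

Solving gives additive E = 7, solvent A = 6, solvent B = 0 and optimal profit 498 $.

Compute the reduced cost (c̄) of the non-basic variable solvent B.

-5.5

At the optimum: feedstock uses 57 of 57 (binding); labor uses 26 of 26 (binding).
Dual feasibility on the basic columns requires 3·y_feedstock + 2·y_labor = 30, 6·y_feedstock + 2·y_labor = 48.
→ y_feedstock = 6 and y_labor = 6.
Reduced cost of solvent B: c₃ − yᵀa₃ = 30.5 − (6·3 + 6·3) = 30.5 − 36 = -5.5.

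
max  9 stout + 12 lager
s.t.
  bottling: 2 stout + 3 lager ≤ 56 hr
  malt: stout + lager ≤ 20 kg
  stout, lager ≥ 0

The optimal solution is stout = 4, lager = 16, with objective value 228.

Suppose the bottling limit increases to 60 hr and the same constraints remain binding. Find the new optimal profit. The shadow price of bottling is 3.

240

Δb = 4, so new z* = 228 + (3)·(4) = 228 + 12 = 240.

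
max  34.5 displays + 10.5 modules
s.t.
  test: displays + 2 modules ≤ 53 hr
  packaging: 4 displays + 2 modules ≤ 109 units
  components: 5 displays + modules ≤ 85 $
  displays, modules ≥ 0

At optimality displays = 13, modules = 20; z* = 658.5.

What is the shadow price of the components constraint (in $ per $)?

6.5

Check each constraint at x*: test 53/53 (tight); packaging 92/109 (slack 17); components 85/85 (tight).
Since packaging is not tight, its dual is 0.
From A_Bᵀ y = c: 1·y_test + 5·y_components = 34.5; 2·y_test + 1·y_components = 10.5.
Solving: y_test = 2, y_components = 6.5.
Shadow price of components = 6.5.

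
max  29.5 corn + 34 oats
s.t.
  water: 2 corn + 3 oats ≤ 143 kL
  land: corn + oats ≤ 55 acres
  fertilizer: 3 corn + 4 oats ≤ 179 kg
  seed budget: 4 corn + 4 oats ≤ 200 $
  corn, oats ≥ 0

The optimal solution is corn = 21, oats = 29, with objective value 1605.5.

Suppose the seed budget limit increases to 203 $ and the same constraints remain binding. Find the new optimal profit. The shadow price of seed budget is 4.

1617.5

Δb = 3, so new z* = 1605.5 + (4)·(3) = 1605.5 + 12 = 1617.5.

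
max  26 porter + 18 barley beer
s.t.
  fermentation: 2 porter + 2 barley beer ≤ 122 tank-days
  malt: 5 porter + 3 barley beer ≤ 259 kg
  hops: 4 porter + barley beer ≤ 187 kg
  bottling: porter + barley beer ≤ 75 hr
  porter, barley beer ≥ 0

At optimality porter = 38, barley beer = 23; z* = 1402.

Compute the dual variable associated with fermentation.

Binding: fermentation and malt. Non-binding: hops (12 unused), bottling (14 unused).
By complementary slackness, y = 0 for the non-binding constraints.
Dual feasibility on the basic columns requires 2·y_fermentation + 5·y_malt = 26, 2·y_fermentation + 3·y_malt = 18.
Solving: y_fermentation = 3, y_malt = 4.
Shadow price of fermentation = 3.

3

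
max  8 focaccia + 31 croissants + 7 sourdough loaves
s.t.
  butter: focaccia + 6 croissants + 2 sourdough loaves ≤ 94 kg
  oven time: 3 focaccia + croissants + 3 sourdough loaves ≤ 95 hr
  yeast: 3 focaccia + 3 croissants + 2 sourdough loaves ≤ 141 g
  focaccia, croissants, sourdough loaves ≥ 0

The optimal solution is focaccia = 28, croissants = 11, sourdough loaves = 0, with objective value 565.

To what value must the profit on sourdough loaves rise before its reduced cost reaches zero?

At the optimum: butter uses 94 of 94 (binding); oven time uses 95 of 95 (binding); yeast uses 117 of 141 (slack = 24).
Since yeast is not tight, its dual is 0.
From A_Bᵀ y = c: 1·y_butter + 3·y_oven time = 8; 6·y_butter + 1·y_oven time = 31.
This yields shadow prices y_butter = 5, y_oven time = 1.
sourdough loaves enters the basis when its profit ≥ yᵀa₃ = 5·2 + 1·3 = 13.

13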